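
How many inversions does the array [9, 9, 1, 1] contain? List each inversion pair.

Finding inversions in [9, 9, 1, 1]:

(0, 2): arr[0]=9 > arr[2]=1
(0, 3): arr[0]=9 > arr[3]=1
(1, 2): arr[1]=9 > arr[2]=1
(1, 3): arr[1]=9 > arr[3]=1

Total inversions: 4

The array has 4 inversion(s): (0,2), (0,3), (1,2), (1,3). Each pair (i,j) satisfies i < j and arr[i] > arr[j].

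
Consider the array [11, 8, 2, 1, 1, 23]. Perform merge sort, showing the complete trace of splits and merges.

Merge sort trace:

Split: [11, 8, 2, 1, 1, 23] -> [11, 8, 2] and [1, 1, 23]
  Split: [11, 8, 2] -> [11] and [8, 2]
    Split: [8, 2] -> [8] and [2]
    Merge: [8] + [2] -> [2, 8]
  Merge: [11] + [2, 8] -> [2, 8, 11]
  Split: [1, 1, 23] -> [1] and [1, 23]
    Split: [1, 23] -> [1] and [23]
    Merge: [1] + [23] -> [1, 23]
  Merge: [1] + [1, 23] -> [1, 1, 23]
Merge: [2, 8, 11] + [1, 1, 23] -> [1, 1, 2, 8, 11, 23]

Final sorted array: [1, 1, 2, 8, 11, 23]

The merge sort proceeds by recursively splitting the array and merging sorted halves.
After all merges, the sorted array is [1, 1, 2, 8, 11, 23].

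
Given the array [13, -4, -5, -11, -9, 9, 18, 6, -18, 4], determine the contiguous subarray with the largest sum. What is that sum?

Using Kadane's algorithm on [13, -4, -5, -11, -9, 9, 18, 6, -18, 4]:

Scanning through the array:
Position 1 (value -4): max_ending_here = 9, max_so_far = 13
Position 2 (value -5): max_ending_here = 4, max_so_far = 13
Position 3 (value -11): max_ending_here = -7, max_so_far = 13
Position 4 (value -9): max_ending_here = -9, max_so_far = 13
Position 5 (value 9): max_ending_here = 9, max_so_far = 13
Position 6 (value 18): max_ending_here = 27, max_so_far = 27
Position 7 (value 6): max_ending_here = 33, max_so_far = 33
Position 8 (value -18): max_ending_here = 15, max_so_far = 33
Position 9 (value 4): max_ending_here = 19, max_so_far = 33

Maximum subarray: [9, 18, 6]
Maximum sum: 33

The maximum subarray is [9, 18, 6] with sum 33. This subarray runs from index 5 to index 7.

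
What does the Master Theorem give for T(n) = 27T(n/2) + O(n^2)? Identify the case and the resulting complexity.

Master Theorem for T(n) = 27T(n/2) + O(n^2):

a = 27, b = 2, c = 2
log_b(a) = log_2(27) = 4.7549

Case 1: c = 2 < log_2(27) = 4.7549
T(n) = O(n^(log_2 27))

For T(n) = 27T(n/2) + O(n^2): log_2(27) = 4.7549. This is Case 1 of the Master Theorem (c < log_b(a), work dominated by leaves), giving O(n^(log_2 27)).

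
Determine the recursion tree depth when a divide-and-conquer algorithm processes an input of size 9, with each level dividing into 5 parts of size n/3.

For divide and conquer with division factor 3:

Problem sizes at each level:
Level 0: 9
Level 1: 3
Level 2: 1

The root is level 0 and the size-1 base case is level 2 (the tree spans levels 0 through 2, i.e. 3 levels counting the root), so the depth is the number of divisions: log_3(9) = 2

The recursion tree depth is log_3(9) = 2. At each level, the problem size is divided by 3, so it takes 2 divisions to reduce to a base case of size 1. The algorithm makes 5 recursive calls at each level.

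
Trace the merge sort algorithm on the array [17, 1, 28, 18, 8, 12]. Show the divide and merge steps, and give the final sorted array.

Merge sort trace:

Split: [17, 1, 28, 18, 8, 12] -> [17, 1, 28] and [18, 8, 12]
  Split: [17, 1, 28] -> [17] and [1, 28]
    Split: [1, 28] -> [1] and [28]
    Merge: [1] + [28] -> [1, 28]
  Merge: [17] + [1, 28] -> [1, 17, 28]
  Split: [18, 8, 12] -> [18] and [8, 12]
    Split: [8, 12] -> [8] and [12]
    Merge: [8] + [12] -> [8, 12]
  Merge: [18] + [8, 12] -> [8, 12, 18]
Merge: [1, 17, 28] + [8, 12, 18] -> [1, 8, 12, 17, 18, 28]

Final sorted array: [1, 8, 12, 17, 18, 28]

The merge sort proceeds by recursively splitting the array and merging sorted halves.
After all merges, the sorted array is [1, 8, 12, 17, 18, 28].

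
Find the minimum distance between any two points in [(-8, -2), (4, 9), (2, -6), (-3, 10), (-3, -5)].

Computing all pairwise distances among 5 points:

d((-8, -2), (4, 9)) = 16.2788
d((-8, -2), (2, -6)) = 10.7703
d((-8, -2), (-3, 10)) = 13.0
d((-8, -2), (-3, -5)) = 5.831
d((4, 9), (2, -6)) = 15.1327
d((4, 9), (-3, 10)) = 7.0711
d((4, 9), (-3, -5)) = 15.6525
d((2, -6), (-3, 10)) = 16.7631
d((2, -6), (-3, -5)) = 5.099 <-- minimum
d((-3, 10), (-3, -5)) = 15.0

Closest pair: (2, -6) and (-3, -5) with distance 5.099

The closest pair is (2, -6) and (-3, -5) with Euclidean distance 5.099. For 5 points, brute-force pairwise comparison is shown above. For large n, the divide-and-conquer algorithm (sort by x, recurse on halves, check the dividing strip) achieves O(n log n).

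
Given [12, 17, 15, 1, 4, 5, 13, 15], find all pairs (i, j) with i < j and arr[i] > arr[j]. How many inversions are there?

Finding inversions in [12, 17, 15, 1, 4, 5, 13, 15]:

(0, 3): arr[0]=12 > arr[3]=1
(0, 4): arr[0]=12 > arr[4]=4
(0, 5): arr[0]=12 > arr[5]=5
(1, 2): arr[1]=17 > arr[2]=15
(1, 3): arr[1]=17 > arr[3]=1
(1, 4): arr[1]=17 > arr[4]=4
(1, 5): arr[1]=17 > arr[5]=5
(1, 6): arr[1]=17 > arr[6]=13
(1, 7): arr[1]=17 > arr[7]=15
(2, 3): arr[2]=15 > arr[3]=1
(2, 4): arr[2]=15 > arr[4]=4
(2, 5): arr[2]=15 > arr[5]=5
(2, 6): arr[2]=15 > arr[6]=13

Total inversions: 13

The array has 13 inversion(s): (0,3), (0,4), (0,5), (1,2), (1,3), (1,4), (1,5), (1,6), (1,7), (2,3), (2,4), (2,5), (2,6). Each pair (i,j) satisfies i < j and arr[i] > arr[j].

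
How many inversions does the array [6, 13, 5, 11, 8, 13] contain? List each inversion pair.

Finding inversions in [6, 13, 5, 11, 8, 13]:

(0, 2): arr[0]=6 > arr[2]=5
(1, 2): arr[1]=13 > arr[2]=5
(1, 3): arr[1]=13 > arr[3]=11
(1, 4): arr[1]=13 > arr[4]=8
(3, 4): arr[3]=11 > arr[4]=8

Total inversions: 5

The array has 5 inversion(s): (0,2), (1,2), (1,3), (1,4), (3,4). Each pair (i,j) satisfies i < j and arr[i] > arr[j].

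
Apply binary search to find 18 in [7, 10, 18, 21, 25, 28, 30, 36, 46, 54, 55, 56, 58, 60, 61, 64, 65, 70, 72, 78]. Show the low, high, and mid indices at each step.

Binary search for 18 in [7, 10, 18, 21, 25, 28, 30, 36, 46, 54, 55, 56, 58, 60, 61, 64, 65, 70, 72, 78]:

lo=0, hi=19, mid=9, arr[mid]=54 -> 54 > 18, search left half
lo=0, hi=8, mid=4, arr[mid]=25 -> 25 > 18, search left half
lo=0, hi=3, mid=1, arr[mid]=10 -> 10 < 18, search right half
lo=2, hi=3, mid=2, arr[mid]=18 -> Found target at index 2!

Binary search finds 18 at index 2 after 4 comparisons. The search repeatedly halves the search space by comparing with the middle element.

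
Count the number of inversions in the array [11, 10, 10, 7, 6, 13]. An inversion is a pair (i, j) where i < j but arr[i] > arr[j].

Finding inversions in [11, 10, 10, 7, 6, 13]:

(0, 1): arr[0]=11 > arr[1]=10
(0, 2): arr[0]=11 > arr[2]=10
(0, 3): arr[0]=11 > arr[3]=7
(0, 4): arr[0]=11 > arr[4]=6
(1, 3): arr[1]=10 > arr[3]=7
(1, 4): arr[1]=10 > arr[4]=6
(2, 3): arr[2]=10 > arr[3]=7
(2, 4): arr[2]=10 > arr[4]=6
(3, 4): arr[3]=7 > arr[4]=6

Total inversions: 9

The array has 9 inversion(s): (0,1), (0,2), (0,3), (0,4), (1,3), (1,4), (2,3), (2,4), (3,4). Each pair (i,j) satisfies i < j and arr[i] > arr[j].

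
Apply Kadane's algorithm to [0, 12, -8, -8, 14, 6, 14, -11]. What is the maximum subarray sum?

Using Kadane's algorithm on [0, 12, -8, -8, 14, 6, 14, -11]:

Scanning through the array:
Position 1 (value 12): max_ending_here = 12, max_so_far = 12
Position 2 (value -8): max_ending_here = 4, max_so_far = 12
Position 3 (value -8): max_ending_here = -4, max_so_far = 12
Position 4 (value 14): max_ending_here = 14, max_so_far = 14
Position 5 (value 6): max_ending_here = 20, max_so_far = 20
Position 6 (value 14): max_ending_here = 34, max_so_far = 34
Position 7 (value -11): max_ending_here = 23, max_so_far = 34

Maximum subarray: [14, 6, 14]
Maximum sum: 34

The maximum subarray is [14, 6, 14] with sum 34. This subarray runs from index 4 to index 6.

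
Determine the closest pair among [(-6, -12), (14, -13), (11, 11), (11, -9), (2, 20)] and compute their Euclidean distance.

Computing all pairwise distances among 5 points:

d((-6, -12), (14, -13)) = 20.025
d((-6, -12), (11, 11)) = 28.6007
d((-6, -12), (11, -9)) = 17.2627
d((-6, -12), (2, 20)) = 32.9848
d((14, -13), (11, 11)) = 24.1868
d((14, -13), (11, -9)) = 5.0 <-- minimum
d((14, -13), (2, 20)) = 35.1141
d((11, 11), (11, -9)) = 20.0
d((11, 11), (2, 20)) = 12.7279
d((11, -9), (2, 20)) = 30.3645

Closest pair: (14, -13) and (11, -9) with distance 5.0

The closest pair is (14, -13) and (11, -9) with Euclidean distance 5.0. For 5 points, brute-force pairwise comparison is shown above. For large n, the divide-and-conquer algorithm (sort by x, recurse on halves, check the dividing strip) achieves O(n log n).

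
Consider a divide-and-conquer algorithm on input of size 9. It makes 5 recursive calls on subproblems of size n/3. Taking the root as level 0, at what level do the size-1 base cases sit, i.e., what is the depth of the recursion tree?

For divide and conquer with division factor 3:

Problem sizes at each level:
Level 0: 9
Level 1: 3
Level 2: 1

The root is level 0 and the size-1 base case is level 2 (the tree spans levels 0 through 2, i.e. 3 levels counting the root), so the depth is the number of divisions: log_3(9) = 2

The recursion tree depth is log_3(9) = 2. At each level, the problem size is divided by 3, so it takes 2 divisions to reduce to a base case of size 1. The algorithm makes 5 recursive calls at each level.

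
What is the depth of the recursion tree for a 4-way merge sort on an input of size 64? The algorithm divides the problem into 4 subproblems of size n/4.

For divide and conquer with division factor 4:

Problem sizes at each level:
Level 0: 64
Level 1: 16
Level 2: 4
Level 3: 1

The root is level 0 and the size-1 base case is level 3 (the tree spans levels 0 through 3, i.e. 4 levels counting the root), so the depth is the number of divisions: log_4(64) = 3

The recursion tree depth is log_4(64) = 3. At each level, the problem size is divided by 4, so it takes 3 divisions to reduce to a base case of size 1. The algorithm makes 4 recursive calls at each level.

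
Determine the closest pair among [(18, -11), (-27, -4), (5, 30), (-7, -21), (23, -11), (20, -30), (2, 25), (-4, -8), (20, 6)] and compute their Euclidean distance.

Computing all pairwise distances among 9 points:

d((18, -11), (-27, -4)) = 45.5412
d((18, -11), (5, 30)) = 43.0116
d((18, -11), (-7, -21)) = 26.9258
d((18, -11), (23, -11)) = 5.0 <-- minimum
d((18, -11), (20, -30)) = 19.105
d((18, -11), (2, 25)) = 39.3954
d((18, -11), (-4, -8)) = 22.2036
d((18, -11), (20, 6)) = 17.1172
d((-27, -4), (5, 30)) = 46.6905
d((-27, -4), (-7, -21)) = 26.2488
d((-27, -4), (23, -11)) = 50.4876
d((-27, -4), (20, -30)) = 53.7122
d((-27, -4), (2, 25)) = 41.0122
d((-27, -4), (-4, -8)) = 23.3452
d((-27, -4), (20, 6)) = 48.0521
d((5, 30), (-7, -21)) = 52.3927
d((5, 30), (23, -11)) = 44.7772
d((5, 30), (20, -30)) = 61.8466
d((5, 30), (2, 25)) = 5.831
d((5, 30), (-4, -8)) = 39.0512
d((5, 30), (20, 6)) = 28.3019
d((-7, -21), (23, -11)) = 31.6228
d((-7, -21), (20, -30)) = 28.4605
d((-7, -21), (2, 25)) = 46.8722
d((-7, -21), (-4, -8)) = 13.3417
d((-7, -21), (20, 6)) = 38.1838
d((23, -11), (20, -30)) = 19.2354
d((23, -11), (2, 25)) = 41.6773
d((23, -11), (-4, -8)) = 27.1662
d((23, -11), (20, 6)) = 17.2627
d((20, -30), (2, 25)) = 57.8705
d((20, -30), (-4, -8)) = 32.5576
d((20, -30), (20, 6)) = 36.0
d((2, 25), (-4, -8)) = 33.541
d((2, 25), (20, 6)) = 26.1725
d((-4, -8), (20, 6)) = 27.7849

Closest pair: (18, -11) and (23, -11) with distance 5.0

The closest pair is (18, -11) and (23, -11) with Euclidean distance 5.0. For 9 points, brute-force pairwise comparison is shown above. For large n, the divide-and-conquer algorithm (sort by x, recurse on halves, check the dividing strip) achieves O(n log n).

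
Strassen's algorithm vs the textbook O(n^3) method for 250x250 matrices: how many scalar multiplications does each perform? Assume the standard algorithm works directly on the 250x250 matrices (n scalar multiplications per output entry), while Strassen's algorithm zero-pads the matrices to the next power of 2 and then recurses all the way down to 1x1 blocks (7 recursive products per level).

Matrix multiplication for 250x250 matrices:

Strassen's algorithm requires power-of-2 dimensions. Pad 250x250 to 256x256 (next power of 2).

Standard algorithm: 250^3 = 15625000 multiplications
Strassen's algorithm: 7^(log2(256)) = 7^8 = 5764801 multiplications
Savings: 15625000 - 5764801 = 9860199 multiplications

Standard: 15625000 multiplications (250^3). Strassen: 5764801 multiplications (7^8, after padding to 256x256). Strassen reduces 8 recursive multiplications to 7 at each level.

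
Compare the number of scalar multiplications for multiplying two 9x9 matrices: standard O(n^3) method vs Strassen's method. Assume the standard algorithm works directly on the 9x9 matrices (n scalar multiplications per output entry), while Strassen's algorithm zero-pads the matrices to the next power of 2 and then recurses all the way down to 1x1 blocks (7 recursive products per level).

Matrix multiplication for 9x9 matrices:

Strassen's algorithm requires power-of-2 dimensions. Pad 9x9 to 16x16 (next power of 2).

Standard algorithm: 9^3 = 729 multiplications
Strassen's algorithm: 7^(log2(16)) = 7^4 = 2401 multiplications
Difference: 729 - 2401 = -1672 (Strassen uses MORE here due to padding overhead — for small or just-over-power-of-2 n, padding can outweigh the per-level savings)

Standard: 729 multiplications (9^3). Strassen: 2401 multiplications (7^4, after padding to 16x16). Strassen reduces 8 recursive multiplications to 7 at each level.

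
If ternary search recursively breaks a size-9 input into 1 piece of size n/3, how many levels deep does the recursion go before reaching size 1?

For divide and conquer with division factor 3:

Problem sizes at each level:
Level 0: 9
Level 1: 3
Level 2: 1

The root is level 0 and the size-1 base case is level 2 (the tree spans levels 0 through 2, i.e. 3 levels counting the root), so the depth is the number of divisions: log_3(9) = 2

The recursion tree depth is log_3(9) = 2. At each level, the problem size is divided by 3, so it takes 2 divisions to reduce to a base case of size 1. The algorithm makes 1 recursive call at each level.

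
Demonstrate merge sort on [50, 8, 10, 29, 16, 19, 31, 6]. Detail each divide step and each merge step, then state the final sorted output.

Merge sort trace:

Split: [50, 8, 10, 29, 16, 19, 31, 6] -> [50, 8, 10, 29] and [16, 19, 31, 6]
  Split: [50, 8, 10, 29] -> [50, 8] and [10, 29]
    Split: [50, 8] -> [50] and [8]
    Merge: [50] + [8] -> [8, 50]
    Split: [10, 29] -> [10] and [29]
    Merge: [10] + [29] -> [10, 29]
  Merge: [8, 50] + [10, 29] -> [8, 10, 29, 50]
  Split: [16, 19, 31, 6] -> [16, 19] and [31, 6]
    Split: [16, 19] -> [16] and [19]
    Merge: [16] + [19] -> [16, 19]
    Split: [31, 6] -> [31] and [6]
    Merge: [31] + [6] -> [6, 31]
  Merge: [16, 19] + [6, 31] -> [6, 16, 19, 31]
Merge: [8, 10, 29, 50] + [6, 16, 19, 31] -> [6, 8, 10, 16, 19, 29, 31, 50]

Final sorted array: [6, 8, 10, 16, 19, 29, 31, 50]

The merge sort proceeds by recursively splitting the array and merging sorted halves.
After all merges, the sorted array is [6, 8, 10, 16, 19, 29, 31, 50].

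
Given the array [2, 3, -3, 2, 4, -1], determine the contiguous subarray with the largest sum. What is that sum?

Using Kadane's algorithm on [2, 3, -3, 2, 4, -1]:

Scanning through the array:
Position 1 (value 3): max_ending_here = 5, max_so_far = 5
Position 2 (value -3): max_ending_here = 2, max_so_far = 5
Position 3 (value 2): max_ending_here = 4, max_so_far = 5
Position 4 (value 4): max_ending_here = 8, max_so_far = 8
Position 5 (value -1): max_ending_here = 7, max_so_far = 8

Maximum subarray: [2, 3, -3, 2, 4]
Maximum sum: 8

The maximum subarray is [2, 3, -3, 2, 4] with sum 8. This subarray runs from index 0 to index 4.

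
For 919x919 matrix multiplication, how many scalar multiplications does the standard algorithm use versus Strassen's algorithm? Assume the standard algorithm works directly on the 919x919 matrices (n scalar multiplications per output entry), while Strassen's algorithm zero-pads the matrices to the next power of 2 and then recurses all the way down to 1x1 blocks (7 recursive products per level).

Matrix multiplication for 919x919 matrices:

Strassen's algorithm requires power-of-2 dimensions. Pad 919x919 to 1024x1024 (next power of 2).

Standard algorithm: 919^3 = 776151559 multiplications
Strassen's algorithm: 7^(log2(1024)) = 7^10 = 282475249 multiplications
Savings: 776151559 - 282475249 = 493676310 multiplications

Standard: 776151559 multiplications (919^3). Strassen: 282475249 multiplications (7^10, after padding to 1024x1024). Strassen reduces 8 recursive multiplications to 7 at each level.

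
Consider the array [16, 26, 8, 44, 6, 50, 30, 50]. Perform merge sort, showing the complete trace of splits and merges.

Merge sort trace:

Split: [16, 26, 8, 44, 6, 50, 30, 50] -> [16, 26, 8, 44] and [6, 50, 30, 50]
  Split: [16, 26, 8, 44] -> [16, 26] and [8, 44]
    Split: [16, 26] -> [16] and [26]
    Merge: [16] + [26] -> [16, 26]
    Split: [8, 44] -> [8] and [44]
    Merge: [8] + [44] -> [8, 44]
  Merge: [16, 26] + [8, 44] -> [8, 16, 26, 44]
  Split: [6, 50, 30, 50] -> [6, 50] and [30, 50]
    Split: [6, 50] -> [6] and [50]
    Merge: [6] + [50] -> [6, 50]
    Split: [30, 50] -> [30] and [50]
    Merge: [30] + [50] -> [30, 50]
  Merge: [6, 50] + [30, 50] -> [6, 30, 50, 50]
Merge: [8, 16, 26, 44] + [6, 30, 50, 50] -> [6, 8, 16, 26, 30, 44, 50, 50]

Final sorted array: [6, 8, 16, 26, 30, 44, 50, 50]

The merge sort proceeds by recursively splitting the array and merging sorted halves.
After all merges, the sorted array is [6, 8, 16, 26, 30, 44, 50, 50].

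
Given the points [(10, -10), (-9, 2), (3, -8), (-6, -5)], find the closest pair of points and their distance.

Computing all pairwise distances among 4 points:

d((10, -10), (-9, 2)) = 22.4722
d((10, -10), (3, -8)) = 7.2801 <-- minimum
d((10, -10), (-6, -5)) = 16.7631
d((-9, 2), (3, -8)) = 15.6205
d((-9, 2), (-6, -5)) = 7.6158
d((3, -8), (-6, -5)) = 9.4868

Closest pair: (10, -10) and (3, -8) with distance 7.2801

The closest pair is (10, -10) and (3, -8) with Euclidean distance 7.2801. For 4 points, brute-force pairwise comparison is shown above. For large n, the divide-and-conquer algorithm (sort by x, recurse on halves, check the dividing strip) achieves O(n log n).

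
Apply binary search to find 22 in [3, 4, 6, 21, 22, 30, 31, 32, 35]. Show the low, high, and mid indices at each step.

Binary search for 22 in [3, 4, 6, 21, 22, 30, 31, 32, 35]:

lo=0, hi=8, mid=4, arr[mid]=22 -> Found target at index 4!

Binary search finds 22 at index 4 after 1 comparisons. The search repeatedly halves the search space by comparing with the middle element.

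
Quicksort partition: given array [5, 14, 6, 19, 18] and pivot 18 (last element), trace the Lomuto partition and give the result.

Lomuto partition with pivot = 18:

Initial array: [5, 14, 6, 19, 18]

arr[0]=5 <= 18: swap with position 0, array becomes [5, 14, 6, 19, 18]
arr[1]=14 <= 18: swap with position 1, array becomes [5, 14, 6, 19, 18]
arr[2]=6 <= 18: swap with position 2, array becomes [5, 14, 6, 19, 18]
arr[3]=19 > 18: no swap

Place pivot at position 3: [5, 14, 6, 18, 19]
Pivot position: 3

After partitioning with pivot 18, the array becomes [5, 14, 6, 18, 19]. The pivot is placed at index 3. All elements to the left of the pivot are <= 18, and all elements to the right are > 18.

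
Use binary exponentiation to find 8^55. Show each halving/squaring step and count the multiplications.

Computing 8^55 by squaring (build up from 8^1; each line after the first costs one multiplication):

8^1 = 8
8^2 = (8^1)^2 = 8^2 = 64
8^3 = 8 * 8^2 = 8 * 64 = 512
8^6 = (8^3)^2 = 512^2 = 262144
8^12 = (8^6)^2 = 262144^2 = 68719476736
8^13 = 8 * 8^12 = 8 * 68719476736 = 549755813888
8^26 = (8^13)^2 = 549755813888^2 = 302231454903657293676544
8^27 = 8 * 8^26 = 8 * 302231454903657293676544 = 2417851639229258349412352
8^54 = (8^27)^2 = 2417851639229258349412352^2 = 5846006549323611672814739330865132078623730171904
8^55 = 8 * 8^54 = 8 * 5846006549323611672814739330865132078623730171904 = 46768052394588893382517914646921056628989841375232

Result: 46768052394588893382517914646921056628989841375232
Multiplications needed: 9 (9 lines after 8^1)

8^55 = 46768052394588893382517914646921056628989841375232. Using exponentiation by squaring, this requires 9 multiplications. The key idea: if the exponent is even, square the half-power; if odd, multiply by the base once.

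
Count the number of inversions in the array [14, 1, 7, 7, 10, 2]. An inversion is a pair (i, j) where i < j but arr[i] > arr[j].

Finding inversions in [14, 1, 7, 7, 10, 2]:

(0, 1): arr[0]=14 > arr[1]=1
(0, 2): arr[0]=14 > arr[2]=7
(0, 3): arr[0]=14 > arr[3]=7
(0, 4): arr[0]=14 > arr[4]=10
(0, 5): arr[0]=14 > arr[5]=2
(2, 5): arr[2]=7 > arr[5]=2
(3, 5): arr[3]=7 > arr[5]=2
(4, 5): arr[4]=10 > arr[5]=2

Total inversions: 8

The array has 8 inversion(s): (0,1), (0,2), (0,3), (0,4), (0,5), (2,5), (3,5), (4,5). Each pair (i,j) satisfies i < j and arr[i] > arr[j].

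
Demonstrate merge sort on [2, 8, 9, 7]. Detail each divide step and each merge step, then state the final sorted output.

Merge sort trace:

Split: [2, 8, 9, 7] -> [2, 8] and [9, 7]
  Split: [2, 8] -> [2] and [8]
  Merge: [2] + [8] -> [2, 8]
  Split: [9, 7] -> [9] and [7]
  Merge: [9] + [7] -> [7, 9]
Merge: [2, 8] + [7, 9] -> [2, 7, 8, 9]

Final sorted array: [2, 7, 8, 9]

The merge sort proceeds by recursively splitting the array and merging sorted halves.
After all merges, the sorted array is [2, 7, 8, 9].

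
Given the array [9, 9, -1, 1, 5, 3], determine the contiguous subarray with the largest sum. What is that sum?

Using Kadane's algorithm on [9, 9, -1, 1, 5, 3]:

Scanning through the array:
Position 1 (value 9): max_ending_here = 18, max_so_far = 18
Position 2 (value -1): max_ending_here = 17, max_so_far = 18
Position 3 (value 1): max_ending_here = 18, max_so_far = 18
Position 4 (value 5): max_ending_here = 23, max_so_far = 23
Position 5 (value 3): max_ending_here = 26, max_so_far = 26

Maximum subarray: [9, 9, -1, 1, 5, 3]
Maximum sum: 26

The maximum subarray is [9, 9, -1, 1, 5, 3] with sum 26. This subarray runs from index 0 to index 5.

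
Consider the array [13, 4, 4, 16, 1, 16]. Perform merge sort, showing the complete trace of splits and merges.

Merge sort trace:

Split: [13, 4, 4, 16, 1, 16] -> [13, 4, 4] and [16, 1, 16]
  Split: [13, 4, 4] -> [13] and [4, 4]
    Split: [4, 4] -> [4] and [4]
    Merge: [4] + [4] -> [4, 4]
  Merge: [13] + [4, 4] -> [4, 4, 13]
  Split: [16, 1, 16] -> [16] and [1, 16]
    Split: [1, 16] -> [1] and [16]
    Merge: [1] + [16] -> [1, 16]
  Merge: [16] + [1, 16] -> [1, 16, 16]
Merge: [4, 4, 13] + [1, 16, 16] -> [1, 4, 4, 13, 16, 16]

Final sorted array: [1, 4, 4, 13, 16, 16]

The merge sort proceeds by recursively splitting the array and merging sorted halves.
After all merges, the sorted array is [1, 4, 4, 13, 16, 16].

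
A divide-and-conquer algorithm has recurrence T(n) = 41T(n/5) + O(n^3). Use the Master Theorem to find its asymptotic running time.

Master Theorem for T(n) = 41T(n/5) + O(n^3):

a = 41, b = 5, c = 3
log_b(a) = log_5(41) = 2.3074

Case 3: c = 3 > log_5(41) = 2.3074
T(n) = O(n^3) = O(n^3)

For T(n) = 41T(n/5) + O(n^3): log_5(41) = 2.3074. This is Case 3 of the Master Theorem (c > log_b(a), work dominated by root), giving O(n^3).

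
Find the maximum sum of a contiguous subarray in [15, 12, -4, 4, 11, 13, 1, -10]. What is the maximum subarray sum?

Using Kadane's algorithm on [15, 12, -4, 4, 11, 13, 1, -10]:

Scanning through the array:
Position 1 (value 12): max_ending_here = 27, max_so_far = 27
Position 2 (value -4): max_ending_here = 23, max_so_far = 27
Position 3 (value 4): max_ending_here = 27, max_so_far = 27
Position 4 (value 11): max_ending_here = 38, max_so_far = 38
Position 5 (value 13): max_ending_here = 51, max_so_far = 51
Position 6 (value 1): max_ending_here = 52, max_so_far = 52
Position 7 (value -10): max_ending_here = 42, max_so_far = 52

Maximum subarray: [15, 12, -4, 4, 11, 13, 1]
Maximum sum: 52

The maximum subarray is [15, 12, -4, 4, 11, 13, 1] with sum 52. This subarray runs from index 0 to index 6.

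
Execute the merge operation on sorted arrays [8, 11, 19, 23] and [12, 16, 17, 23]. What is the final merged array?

Merging process:

Compare 8 vs 12: take 8 from left. Merged: [8]
Compare 11 vs 12: take 11 from left. Merged: [8, 11]
Compare 19 vs 12: take 12 from right. Merged: [8, 11, 12]
Compare 19 vs 16: take 16 from right. Merged: [8, 11, 12, 16]
Compare 19 vs 17: take 17 from right. Merged: [8, 11, 12, 16, 17]
Compare 19 vs 23: take 19 from left. Merged: [8, 11, 12, 16, 17, 19]
Compare 23 vs 23: take 23 from left. Merged: [8, 11, 12, 16, 17, 19, 23]
Append remaining from right: [23]. Merged: [8, 11, 12, 16, 17, 19, 23, 23]

Final merged array: [8, 11, 12, 16, 17, 19, 23, 23]
Total comparisons: 7

The merged array is [8, 11, 12, 16, 17, 19, 23, 23], requiring 7 comparisons. The merge step runs in O(n) time where n is the total number of elements.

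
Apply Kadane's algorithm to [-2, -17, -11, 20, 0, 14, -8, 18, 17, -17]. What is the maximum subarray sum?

Using Kadane's algorithm on [-2, -17, -11, 20, 0, 14, -8, 18, 17, -17]:

Scanning through the array:
Position 1 (value -17): max_ending_here = -17, max_so_far = -2
Position 2 (value -11): max_ending_here = -11, max_so_far = -2
Position 3 (value 20): max_ending_here = 20, max_so_far = 20
Position 4 (value 0): max_ending_here = 20, max_so_far = 20
Position 5 (value 14): max_ending_here = 34, max_so_far = 34
Position 6 (value -8): max_ending_here = 26, max_so_far = 34
Position 7 (value 18): max_ending_here = 44, max_so_far = 44
Position 8 (value 17): max_ending_here = 61, max_so_far = 61
Position 9 (value -17): max_ending_here = 44, max_so_far = 61

Maximum subarray: [20, 0, 14, -8, 18, 17]
Maximum sum: 61

The maximum subarray is [20, 0, 14, -8, 18, 17] with sum 61. This subarray runs from index 3 to index 8.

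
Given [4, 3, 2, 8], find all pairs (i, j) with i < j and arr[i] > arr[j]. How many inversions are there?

Finding inversions in [4, 3, 2, 8]:

(0, 1): arr[0]=4 > arr[1]=3
(0, 2): arr[0]=4 > arr[2]=2
(1, 2): arr[1]=3 > arr[2]=2

Total inversions: 3

The array has 3 inversion(s): (0,1), (0,2), (1,2). Each pair (i,j) satisfies i < j and arr[i] > arr[j].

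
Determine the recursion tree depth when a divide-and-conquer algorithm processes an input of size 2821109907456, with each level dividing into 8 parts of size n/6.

For divide and conquer with division factor 6:

Problem sizes at each level:
Level 0: 2821109907456
Level 1: 470184984576
Level 2: 78364164096
Level 3: 13060694016
Level 4: 2176782336
Level 5: 362797056
Level 6: 60466176
Level 7: 10077696
Level 8: 1679616
Level 9: 279936
Level 10: 46656
Level 11: 7776
Level 12: 1296
Level 13: 216
Level 14: 36
Level 15: 6
Level 16: 1

The root is level 0 and the size-1 base case is level 16 (the tree spans levels 0 through 16, i.e. 17 levels counting the root), so the depth is the number of divisions: log_6(2821109907456) = 16

The recursion tree depth is log_6(2821109907456) = 16. At each level, the problem size is divided by 6, so it takes 16 divisions to reduce to a base case of size 1. The algorithm makes 8 recursive calls at each level.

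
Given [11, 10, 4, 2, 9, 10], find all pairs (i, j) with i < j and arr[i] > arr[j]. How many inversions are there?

Finding inversions in [11, 10, 4, 2, 9, 10]:

(0, 1): arr[0]=11 > arr[1]=10
(0, 2): arr[0]=11 > arr[2]=4
(0, 3): arr[0]=11 > arr[3]=2
(0, 4): arr[0]=11 > arr[4]=9
(0, 5): arr[0]=11 > arr[5]=10
(1, 2): arr[1]=10 > arr[2]=4
(1, 3): arr[1]=10 > arr[3]=2
(1, 4): arr[1]=10 > arr[4]=9
(2, 3): arr[2]=4 > arr[3]=2

Total inversions: 9

The array has 9 inversion(s): (0,1), (0,2), (0,3), (0,4), (0,5), (1,2), (1,3), (1,4), (2,3). Each pair (i,j) satisfies i < j and arr[i] > arr[j].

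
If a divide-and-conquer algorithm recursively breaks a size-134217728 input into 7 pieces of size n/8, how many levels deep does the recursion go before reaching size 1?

For divide and conquer with division factor 8:

Problem sizes at each level:
Level 0: 134217728
Level 1: 16777216
Level 2: 2097152
Level 3: 262144
Level 4: 32768
Level 5: 4096
Level 6: 512
Level 7: 64
Level 8: 8
Level 9: 1

The root is level 0 and the size-1 base case is level 9 (the tree spans levels 0 through 9, i.e. 10 levels counting the root), so the depth is the number of divisions: log_8(134217728) = 9

The recursion tree depth is log_8(134217728) = 9. At each level, the problem size is divided by 8, so it takes 9 divisions to reduce to a base case of size 1. The algorithm makes 7 recursive calls at each level.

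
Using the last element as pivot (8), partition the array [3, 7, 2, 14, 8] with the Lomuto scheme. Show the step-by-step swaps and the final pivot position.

Lomuto partition with pivot = 8:

Initial array: [3, 7, 2, 14, 8]

arr[0]=3 <= 8: swap with position 0, array becomes [3, 7, 2, 14, 8]
arr[1]=7 <= 8: swap with position 1, array becomes [3, 7, 2, 14, 8]
arr[2]=2 <= 8: swap with position 2, array becomes [3, 7, 2, 14, 8]
arr[3]=14 > 8: no swap

Place pivot at position 3: [3, 7, 2, 8, 14]
Pivot position: 3

After partitioning with pivot 8, the array becomes [3, 7, 2, 8, 14]. The pivot is placed at index 3. All elements to the left of the pivot are <= 8, and all elements to the right are > 8.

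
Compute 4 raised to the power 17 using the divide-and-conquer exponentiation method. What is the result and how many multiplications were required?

Computing 4^17 by squaring (build up from 4^1; each line after the first costs one multiplication):

4^1 = 4
4^2 = (4^1)^2 = 4^2 = 16
4^4 = (4^2)^2 = 16^2 = 256
4^8 = (4^4)^2 = 256^2 = 65536
4^16 = (4^8)^2 = 65536^2 = 4294967296
4^17 = 4 * 4^16 = 4 * 4294967296 = 17179869184

Result: 17179869184
Multiplications needed: 5 (5 lines after 4^1)

4^17 = 17179869184. Using exponentiation by squaring, this requires 5 multiplications. The key idea: if the exponent is even, square the half-power; if odd, multiply by the base once.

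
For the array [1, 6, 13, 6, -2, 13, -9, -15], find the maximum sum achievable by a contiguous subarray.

Using Kadane's algorithm on [1, 6, 13, 6, -2, 13, -9, -15]:

Scanning through the array:
Position 1 (value 6): max_ending_here = 7, max_so_far = 7
Position 2 (value 13): max_ending_here = 20, max_so_far = 20
Position 3 (value 6): max_ending_here = 26, max_so_far = 26
Position 4 (value -2): max_ending_here = 24, max_so_far = 26
Position 5 (value 13): max_ending_here = 37, max_so_far = 37
Position 6 (value -9): max_ending_here = 28, max_so_far = 37
Position 7 (value -15): max_ending_here = 13, max_so_far = 37

Maximum subarray: [1, 6, 13, 6, -2, 13]
Maximum sum: 37

The maximum subarray is [1, 6, 13, 6, -2, 13] with sum 37. This subarray runs from index 0 to index 5.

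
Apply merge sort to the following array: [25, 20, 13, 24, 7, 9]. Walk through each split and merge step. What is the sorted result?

Merge sort trace:

Split: [25, 20, 13, 24, 7, 9] -> [25, 20, 13] and [24, 7, 9]
  Split: [25, 20, 13] -> [25] and [20, 13]
    Split: [20, 13] -> [20] and [13]
    Merge: [20] + [13] -> [13, 20]
  Merge: [25] + [13, 20] -> [13, 20, 25]
  Split: [24, 7, 9] -> [24] and [7, 9]
    Split: [7, 9] -> [7] and [9]
    Merge: [7] + [9] -> [7, 9]
  Merge: [24] + [7, 9] -> [7, 9, 24]
Merge: [13, 20, 25] + [7, 9, 24] -> [7, 9, 13, 20, 24, 25]

Final sorted array: [7, 9, 13, 20, 24, 25]

The merge sort proceeds by recursively splitting the array and merging sorted halves.
After all merges, the sorted array is [7, 9, 13, 20, 24, 25].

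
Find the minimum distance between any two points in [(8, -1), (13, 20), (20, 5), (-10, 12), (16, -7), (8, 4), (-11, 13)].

Computing all pairwise distances among 7 points:

d((8, -1), (13, 20)) = 21.587
d((8, -1), (20, 5)) = 13.4164
d((8, -1), (-10, 12)) = 22.2036
d((8, -1), (16, -7)) = 10.0
d((8, -1), (8, 4)) = 5.0
d((8, -1), (-11, 13)) = 23.6008
d((13, 20), (20, 5)) = 16.5529
d((13, 20), (-10, 12)) = 24.3516
d((13, 20), (16, -7)) = 27.1662
d((13, 20), (8, 4)) = 16.7631
d((13, 20), (-11, 13)) = 25.0
d((20, 5), (-10, 12)) = 30.8058
d((20, 5), (16, -7)) = 12.6491
d((20, 5), (8, 4)) = 12.0416
d((20, 5), (-11, 13)) = 32.0156
d((-10, 12), (16, -7)) = 32.2025
d((-10, 12), (8, 4)) = 19.6977
d((-10, 12), (-11, 13)) = 1.4142 <-- minimum
d((16, -7), (8, 4)) = 13.6015
d((16, -7), (-11, 13)) = 33.6006
d((8, 4), (-11, 13)) = 21.0238

Closest pair: (-10, 12) and (-11, 13) with distance 1.4142

The closest pair is (-10, 12) and (-11, 13) with Euclidean distance 1.4142. For 7 points, brute-force pairwise comparison is shown above. For large n, the divide-and-conquer algorithm (sort by x, recurse on halves, check the dividing strip) achieves O(n log n).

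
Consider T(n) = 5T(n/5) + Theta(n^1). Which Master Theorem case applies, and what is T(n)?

Master Theorem for T(n) = 5T(n/5) + O(n^1):

a = 5, b = 5, c = 1
log_b(a) = log_5(5) = 1.0000

Case 2: c = 1 = log_5(5) = 1.0000
T(n) = O(n^1 log n) = O(n log n)

For T(n) = 5T(n/5) + O(n^1): log_5(5) = 1.0000. This is Case 2 of the Master Theorem (c = log_b(a), equal work at all levels), giving O(n log n).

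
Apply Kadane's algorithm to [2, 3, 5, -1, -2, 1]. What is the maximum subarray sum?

Using Kadane's algorithm on [2, 3, 5, -1, -2, 1]:

Scanning through the array:
Position 1 (value 3): max_ending_here = 5, max_so_far = 5
Position 2 (value 5): max_ending_here = 10, max_so_far = 10
Position 3 (value -1): max_ending_here = 9, max_so_far = 10
Position 4 (value -2): max_ending_here = 7, max_so_far = 10
Position 5 (value 1): max_ending_here = 8, max_so_far = 10

Maximum subarray: [2, 3, 5]
Maximum sum: 10

The maximum subarray is [2, 3, 5] with sum 10. This subarray runs from index 0 to index 2.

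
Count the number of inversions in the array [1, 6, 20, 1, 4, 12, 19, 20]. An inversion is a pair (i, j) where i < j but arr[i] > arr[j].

Finding inversions in [1, 6, 20, 1, 4, 12, 19, 20]:

(1, 3): arr[1]=6 > arr[3]=1
(1, 4): arr[1]=6 > arr[4]=4
(2, 3): arr[2]=20 > arr[3]=1
(2, 4): arr[2]=20 > arr[4]=4
(2, 5): arr[2]=20 > arr[5]=12
(2, 6): arr[2]=20 > arr[6]=19

Total inversions: 6

The array has 6 inversion(s): (1,3), (1,4), (2,3), (2,4), (2,5), (2,6). Each pair (i,j) satisfies i < j and arr[i] > arr[j].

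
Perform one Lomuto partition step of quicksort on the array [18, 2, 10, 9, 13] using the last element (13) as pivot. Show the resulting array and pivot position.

Lomuto partition with pivot = 13:

Initial array: [18, 2, 10, 9, 13]

arr[0]=18 > 13: no swap
arr[1]=2 <= 13: swap with position 0, array becomes [2, 18, 10, 9, 13]
arr[2]=10 <= 13: swap with position 1, array becomes [2, 10, 18, 9, 13]
arr[3]=9 <= 13: swap with position 2, array becomes [2, 10, 9, 18, 13]

Place pivot at position 3: [2, 10, 9, 13, 18]
Pivot position: 3

After partitioning with pivot 13, the array becomes [2, 10, 9, 13, 18]. The pivot is placed at index 3. All elements to the left of the pivot are <= 13, and all elements to the right are > 13.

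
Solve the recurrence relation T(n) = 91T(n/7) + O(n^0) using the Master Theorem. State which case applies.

Master Theorem for T(n) = 91T(n/7) + O(n^0):

a = 91, b = 7, c = 0
log_b(a) = log_7(91) = 2.3181

Case 1: c = 0 < log_7(91) = 2.3181
T(n) = O(n^(log_7 91))

For T(n) = 91T(n/7) + O(n^0): log_7(91) = 2.3181. This is Case 1 of the Master Theorem (c < log_b(a), work dominated by leaves), giving O(n^(log_7 91)).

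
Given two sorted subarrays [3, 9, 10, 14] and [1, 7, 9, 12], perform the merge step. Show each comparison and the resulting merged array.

Merging process:

Compare 3 vs 1: take 1 from right. Merged: [1]
Compare 3 vs 7: take 3 from left. Merged: [1, 3]
Compare 9 vs 7: take 7 from right. Merged: [1, 3, 7]
Compare 9 vs 9: take 9 from left. Merged: [1, 3, 7, 9]
Compare 10 vs 9: take 9 from right. Merged: [1, 3, 7, 9, 9]
Compare 10 vs 12: take 10 from left. Merged: [1, 3, 7, 9, 9, 10]
Compare 14 vs 12: take 12 from right. Merged: [1, 3, 7, 9, 9, 10, 12]
Append remaining from left: [14]. Merged: [1, 3, 7, 9, 9, 10, 12, 14]

Final merged array: [1, 3, 7, 9, 9, 10, 12, 14]
Total comparisons: 7

The merged array is [1, 3, 7, 9, 9, 10, 12, 14], requiring 7 comparisons. The merge step runs in O(n) time where n is the total number of elements.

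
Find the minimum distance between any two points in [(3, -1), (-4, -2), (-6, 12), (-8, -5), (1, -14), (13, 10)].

Computing all pairwise distances among 6 points:

d((3, -1), (-4, -2)) = 7.0711
d((3, -1), (-6, 12)) = 15.8114
d((3, -1), (-8, -5)) = 11.7047
d((3, -1), (1, -14)) = 13.1529
d((3, -1), (13, 10)) = 14.8661
d((-4, -2), (-6, 12)) = 14.1421
d((-4, -2), (-8, -5)) = 5.0 <-- minimum
d((-4, -2), (1, -14)) = 13.0
d((-4, -2), (13, 10)) = 20.8087
d((-6, 12), (-8, -5)) = 17.1172
d((-6, 12), (1, -14)) = 26.9258
d((-6, 12), (13, 10)) = 19.105
d((-8, -5), (1, -14)) = 12.7279
d((-8, -5), (13, 10)) = 25.807
d((1, -14), (13, 10)) = 26.8328

Closest pair: (-4, -2) and (-8, -5) with distance 5.0

The closest pair is (-4, -2) and (-8, -5) with Euclidean distance 5.0. For 6 points, brute-force pairwise comparison is shown above. For large n, the divide-and-conquer algorithm (sort by x, recurse on halves, check the dividing strip) achieves O(n log n).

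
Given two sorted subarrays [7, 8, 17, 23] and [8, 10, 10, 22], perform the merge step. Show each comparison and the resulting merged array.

Merging process:

Compare 7 vs 8: take 7 from left. Merged: [7]
Compare 8 vs 8: take 8 from left. Merged: [7, 8]
Compare 17 vs 8: take 8 from right. Merged: [7, 8, 8]
Compare 17 vs 10: take 10 from right. Merged: [7, 8, 8, 10]
Compare 17 vs 10: take 10 from right. Merged: [7, 8, 8, 10, 10]
Compare 17 vs 22: take 17 from left. Merged: [7, 8, 8, 10, 10, 17]
Compare 23 vs 22: take 22 from right. Merged: [7, 8, 8, 10, 10, 17, 22]
Append remaining from left: [23]. Merged: [7, 8, 8, 10, 10, 17, 22, 23]

Final merged array: [7, 8, 8, 10, 10, 17, 22, 23]
Total comparisons: 7

The merged array is [7, 8, 8, 10, 10, 17, 22, 23], requiring 7 comparisons. The merge step runs in O(n) time where n is the total number of elements.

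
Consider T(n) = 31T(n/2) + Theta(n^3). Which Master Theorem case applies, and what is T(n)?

Master Theorem for T(n) = 31T(n/2) + O(n^3):

a = 31, b = 2, c = 3
log_b(a) = log_2(31) = 4.9542

Case 1: c = 3 < log_2(31) = 4.9542
T(n) = O(n^(log_2 31))

For T(n) = 31T(n/2) + O(n^3): log_2(31) = 4.9542. This is Case 1 of the Master Theorem (c < log_b(a), work dominated by leaves), giving O(n^(log_2 31)).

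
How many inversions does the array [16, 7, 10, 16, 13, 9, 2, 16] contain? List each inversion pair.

Finding inversions in [16, 7, 10, 16, 13, 9, 2, 16]:

(0, 1): arr[0]=16 > arr[1]=7
(0, 2): arr[0]=16 > arr[2]=10
(0, 4): arr[0]=16 > arr[4]=13
(0, 5): arr[0]=16 > arr[5]=9
(0, 6): arr[0]=16 > arr[6]=2
(1, 6): arr[1]=7 > arr[6]=2
(2, 5): arr[2]=10 > arr[5]=9
(2, 6): arr[2]=10 > arr[6]=2
(3, 4): arr[3]=16 > arr[4]=13
(3, 5): arr[3]=16 > arr[5]=9
(3, 6): arr[3]=16 > arr[6]=2
(4, 5): arr[4]=13 > arr[5]=9
(4, 6): arr[4]=13 > arr[6]=2
(5, 6): arr[5]=9 > arr[6]=2

Total inversions: 14

The array has 14 inversion(s): (0,1), (0,2), (0,4), (0,5), (0,6), (1,6), (2,5), (2,6), (3,4), (3,5), (3,6), (4,5), (4,6), (5,6). Each pair (i,j) satisfies i < j and arr[i] > arr[j].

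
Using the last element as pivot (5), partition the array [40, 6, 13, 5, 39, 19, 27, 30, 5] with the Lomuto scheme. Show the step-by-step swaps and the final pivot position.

Lomuto partition with pivot = 5:

Initial array: [40, 6, 13, 5, 39, 19, 27, 30, 5]

arr[0]=40 > 5: no swap
arr[1]=6 > 5: no swap
arr[2]=13 > 5: no swap
arr[3]=5 <= 5: swap with position 0, array becomes [5, 6, 13, 40, 39, 19, 27, 30, 5]
arr[4]=39 > 5: no swap
arr[5]=19 > 5: no swap
arr[6]=27 > 5: no swap
arr[7]=30 > 5: no swap

Place pivot at position 1: [5, 5, 13, 40, 39, 19, 27, 30, 6]
Pivot position: 1

After partitioning with pivot 5, the array becomes [5, 5, 13, 40, 39, 19, 27, 30, 6]. The pivot is placed at index 1. All elements to the left of the pivot are <= 5, and all elements to the right are > 5.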